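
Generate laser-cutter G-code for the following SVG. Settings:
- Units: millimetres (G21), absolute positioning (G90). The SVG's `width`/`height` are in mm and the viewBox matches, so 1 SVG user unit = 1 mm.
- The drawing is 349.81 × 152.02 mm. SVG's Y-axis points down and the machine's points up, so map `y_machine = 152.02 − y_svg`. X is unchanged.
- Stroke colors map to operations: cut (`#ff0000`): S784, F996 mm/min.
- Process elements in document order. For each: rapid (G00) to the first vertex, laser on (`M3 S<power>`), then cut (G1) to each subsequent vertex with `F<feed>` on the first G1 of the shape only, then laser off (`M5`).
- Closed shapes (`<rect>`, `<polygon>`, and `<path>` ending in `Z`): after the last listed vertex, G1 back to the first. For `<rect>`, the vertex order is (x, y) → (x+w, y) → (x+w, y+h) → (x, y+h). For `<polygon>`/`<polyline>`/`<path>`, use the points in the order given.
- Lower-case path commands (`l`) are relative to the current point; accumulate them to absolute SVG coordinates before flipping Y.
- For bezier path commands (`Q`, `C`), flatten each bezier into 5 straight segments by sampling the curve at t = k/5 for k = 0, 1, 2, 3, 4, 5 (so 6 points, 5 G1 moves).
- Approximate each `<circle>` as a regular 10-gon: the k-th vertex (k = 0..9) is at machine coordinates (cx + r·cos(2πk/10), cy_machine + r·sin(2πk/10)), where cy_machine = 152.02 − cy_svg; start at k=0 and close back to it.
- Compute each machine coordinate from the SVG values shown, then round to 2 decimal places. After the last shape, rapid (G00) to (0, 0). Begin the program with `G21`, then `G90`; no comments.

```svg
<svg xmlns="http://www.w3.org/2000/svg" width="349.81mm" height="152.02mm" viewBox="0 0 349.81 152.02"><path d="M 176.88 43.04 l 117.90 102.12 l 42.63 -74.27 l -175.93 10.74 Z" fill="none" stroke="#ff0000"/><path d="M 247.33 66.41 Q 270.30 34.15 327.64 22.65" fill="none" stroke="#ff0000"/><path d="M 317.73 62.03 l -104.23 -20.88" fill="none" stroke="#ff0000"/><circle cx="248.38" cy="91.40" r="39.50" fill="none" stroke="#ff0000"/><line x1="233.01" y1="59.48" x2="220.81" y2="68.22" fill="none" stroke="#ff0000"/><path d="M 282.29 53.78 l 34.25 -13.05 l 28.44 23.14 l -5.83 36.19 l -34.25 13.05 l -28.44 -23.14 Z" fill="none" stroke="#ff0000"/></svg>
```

G21
G90
G00 X176.88 Y108.98
M3 S784
G1 X294.78 Y6.86 F996
G1 X337.41 Y81.13
G1 X161.48 Y70.39
G1 X176.88 Y108.98
M5
G00 X247.33 Y85.61
M3 S784
G1 X257.89 Y97.68 F996
G1 X271.21 Y108.10
G1 X287.27 Y116.85
G1 X306.08 Y123.94
G1 X327.64 Y129.37
M5
G00 X317.73 Y89.99
M3 S784
G1 X213.50 Y110.87 F996
M5
G00 X287.88 Y60.62
M3 S784
G1 X280.34 Y83.84 F996
G1 X260.59 Y98.19
G1 X236.17 Y98.19
G1 X216.42 Y83.84
G1 X208.88 Y60.62
G1 X216.42 Y37.40
G1 X236.17 Y23.05
G1 X260.59 Y23.05
G1 X280.34 Y37.40
G1 X287.88 Y60.62
M5
G00 X233.01 Y92.54
M3 S784
G1 X220.81 Y83.80 F996
M5
G00 X282.29 Y98.24
M3 S784
G1 X316.54 Y111.29 F996
G1 X344.98 Y88.15
G1 X339.15 Y51.96
G1 X304.90 Y38.91
G1 X276.46 Y62.05
G1 X282.29 Y98.24
M5
G00 X0.00 Y0.00

viewBox `0 0 349.81 152.02` with mm width/height → 1 unit = 1 mm. Flip: y_m = 152.02 − y_svg.

**Shape 1** — `<path>` closed polygon, stroke `#ff0000` → cut (S784, F996). Machine vertices: (176.88,108.98) → (294.78,6.86) → (337.41,81.13) → (161.48,70.39) → (176.88,108.98). Closed: final G1 returns to the first vertex.

**Shape 2** — `<path>` quadratic bezier, stroke `#ff0000` → cut (S784, F996). Control points (SVG): P0=(247.33,66.41), P1=(270.30,34.15), P2=(327.64,22.65); sampled at t=k/5. Machine vertices: (247.33,85.61) → (257.89,97.68) → (271.21,108.10) → (287.27,116.85) → (306.08,123.94) → (327.64,129.37). Open path.

**Shape 3** — `<path>` line segment, stroke `#ff0000` → cut (S784, F996). Machine vertices: (317.73,89.99) → (213.50,110.87). Open path.

**Shape 4** — `<circle>` circle, stroke `#ff0000` → cut (S784, F996). Machine vertices: (287.88,60.62) → (280.34,83.84) → (260.59,98.19) → (236.17,98.19) → (216.42,83.84) → (208.88,60.62) → (216.42,37.40) → (236.17,23.05) → (260.59,23.05) → (280.34,37.40) → (287.88,60.62). Closed: final G1 returns to the first vertex.

**Shape 5** — `<line>` line segment, stroke `#ff0000` → cut (S784, F996). Machine vertices: (233.01,92.54) → (220.81,83.80). Open path.

**Shape 6** — `<path>` regular polygon, stroke `#ff0000` → cut (S784, F996). Machine vertices: (282.29,98.24) → (316.54,111.29) → (344.98,88.15) → (339.15,51.96) → (304.90,38.91) → (276.46,62.05) → (282.29,98.24). Closed: final G1 returns to the first vertex.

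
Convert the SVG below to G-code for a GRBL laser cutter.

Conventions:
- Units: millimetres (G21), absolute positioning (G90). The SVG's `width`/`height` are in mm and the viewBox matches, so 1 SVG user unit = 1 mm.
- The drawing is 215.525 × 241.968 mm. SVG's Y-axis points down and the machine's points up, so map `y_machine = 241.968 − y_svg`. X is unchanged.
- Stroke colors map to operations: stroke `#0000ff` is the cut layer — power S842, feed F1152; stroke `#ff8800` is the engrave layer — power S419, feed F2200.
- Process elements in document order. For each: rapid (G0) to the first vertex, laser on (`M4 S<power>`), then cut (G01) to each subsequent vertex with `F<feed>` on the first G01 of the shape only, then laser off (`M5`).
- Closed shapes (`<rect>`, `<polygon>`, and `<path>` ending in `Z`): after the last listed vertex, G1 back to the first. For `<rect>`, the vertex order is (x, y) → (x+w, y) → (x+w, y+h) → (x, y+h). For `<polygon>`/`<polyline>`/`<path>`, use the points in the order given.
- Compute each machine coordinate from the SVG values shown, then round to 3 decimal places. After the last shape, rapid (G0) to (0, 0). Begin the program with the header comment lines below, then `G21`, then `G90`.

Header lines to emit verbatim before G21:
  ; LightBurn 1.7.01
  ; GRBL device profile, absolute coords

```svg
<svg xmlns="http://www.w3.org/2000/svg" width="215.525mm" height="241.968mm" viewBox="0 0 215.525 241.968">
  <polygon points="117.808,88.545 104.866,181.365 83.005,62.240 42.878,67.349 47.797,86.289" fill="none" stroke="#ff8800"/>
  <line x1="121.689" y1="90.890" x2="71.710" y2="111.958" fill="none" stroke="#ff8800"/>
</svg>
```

; LightBurn 1.7.01
; GRBL device profile, absolute coords
G21
G90
G0 X117.808 Y153.423
M4 S419
G01 X104.866 Y60.603 F2200
G01 X83.005 Y179.728
G01 X42.878 Y174.619
G01 X47.797 Y155.679
G01 X117.808 Y153.423
M5
G0 X121.689 Y151.078
M4 S419
G01 X71.710 Y130.010 F2200
M5
G0 X0.000 Y0.000

Since the viewBox matches the mm dimensions, user units are millimetres directly. The only transform is the Y-flip y_m = 241.968 − y_svg.

Shape 1 is a closed polygon drawn with `<polygon>`. Its stroke #ff8800 means engrave at S419, F2200. After flipping Y the toolpath is (117.808,153.423) → (104.866,60.603) → (83.005,179.728) → (42.878,174.619) → (47.797,155.679) → (117.808,153.423), returning to the start.

Shape 2 is a line segment drawn with `<line>`. Its stroke #ff8800 means engrave at S419, F2200. After flipping Y the toolpath is (121.689,151.078) → (71.710,130.010).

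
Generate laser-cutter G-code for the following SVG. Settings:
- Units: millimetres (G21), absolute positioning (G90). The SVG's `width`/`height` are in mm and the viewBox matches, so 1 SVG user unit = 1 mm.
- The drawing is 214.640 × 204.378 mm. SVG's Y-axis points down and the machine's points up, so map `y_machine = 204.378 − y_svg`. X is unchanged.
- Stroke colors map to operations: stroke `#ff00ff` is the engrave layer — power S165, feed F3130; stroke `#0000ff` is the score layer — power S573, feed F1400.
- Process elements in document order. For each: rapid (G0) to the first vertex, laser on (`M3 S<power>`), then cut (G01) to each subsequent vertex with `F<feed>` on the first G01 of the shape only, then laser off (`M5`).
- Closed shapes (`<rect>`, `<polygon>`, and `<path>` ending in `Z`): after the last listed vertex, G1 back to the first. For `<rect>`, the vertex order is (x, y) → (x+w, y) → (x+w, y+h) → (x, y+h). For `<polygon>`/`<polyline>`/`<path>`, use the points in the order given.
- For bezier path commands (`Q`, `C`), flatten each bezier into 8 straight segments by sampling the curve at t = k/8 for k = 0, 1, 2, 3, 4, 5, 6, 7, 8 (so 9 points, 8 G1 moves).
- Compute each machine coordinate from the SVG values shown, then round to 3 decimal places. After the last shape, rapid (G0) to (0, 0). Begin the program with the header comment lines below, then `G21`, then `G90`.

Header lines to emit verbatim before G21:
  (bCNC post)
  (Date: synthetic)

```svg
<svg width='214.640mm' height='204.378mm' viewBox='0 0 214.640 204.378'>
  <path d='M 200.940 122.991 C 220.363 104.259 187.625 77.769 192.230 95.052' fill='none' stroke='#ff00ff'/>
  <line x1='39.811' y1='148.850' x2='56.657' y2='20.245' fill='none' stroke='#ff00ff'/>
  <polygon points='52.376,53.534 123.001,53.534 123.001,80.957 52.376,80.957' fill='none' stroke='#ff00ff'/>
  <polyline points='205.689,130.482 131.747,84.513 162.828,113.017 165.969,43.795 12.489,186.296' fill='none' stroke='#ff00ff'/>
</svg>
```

(bCNC post)
(Date: synthetic)
G21
G90
G0 X200.940 Y81.387
M3 S165
G01 X205.953 Y88.675 F3130
G01 X207.126 Y96.085
G01 X205.505 Y103.016
G01 X202.142 Y108.862
G01 X198.084 Y113.020
G01 X194.380 Y114.886
G01 X192.079 Y113.856
G01 X192.230 Y109.326
M5
G0 X39.811 Y55.528
M3 S165
G01 X56.657 Y184.133 F3130
M5
G0 X52.376 Y150.844
M3 S165
G01 X123.001 Y150.844 F3130
G01 X123.001 Y123.421
G01 X52.376 Y123.421
G01 X52.376 Y150.844
M5
G0 X205.689 Y73.896
M3 S165
G01 X131.747 Y119.865 F3130
G01 X162.828 Y91.361
G01 X165.969 Y160.583
G01 X12.489 Y18.082
M5
G0 X0.000 Y0.000

viewBox `0 0 214.640 204.378` with mm width/height → 1 unit = 1 mm. Flip: y_m = 204.378 − y_svg.

**Shape 1** — `<path>` cubic bezier, stroke `#ff00ff` → engrave (S165, F3130). Control points (SVG): P0=(200.940,122.991), P1=(220.363,104.259), P2=(187.625,77.769), P3=(192.230,95.052); sampled at t=k/8. Machine vertices: (200.940,81.387) → (205.953,88.675) → (207.126,96.085) → (205.505,103.016) → (202.142,108.862) → (198.084,113.020) → (194.380,114.886) → (192.079,113.856) → (192.230,109.326). Open path.

**Shape 2** — `<line>` line segment, stroke `#ff00ff` → engrave (S165, F3130). Machine vertices: (39.811,55.528) → (56.657,184.133). Open path.

**Shape 3** — `<polygon>` rectangle, stroke `#ff00ff` → engrave (S165, F3130). Machine vertices: (52.376,150.844) → (123.001,150.844) → (123.001,123.421) → (52.376,123.421) → (52.376,150.844). Closed: final G1 returns to the first vertex.

**Shape 4** — `<polyline>` open polyline, stroke `#ff00ff` → engrave (S165, F3130). Machine vertices: (205.689,73.896) → (131.747,119.865) → (162.828,91.361) → (165.969,160.583) → (12.489,18.082). Open path.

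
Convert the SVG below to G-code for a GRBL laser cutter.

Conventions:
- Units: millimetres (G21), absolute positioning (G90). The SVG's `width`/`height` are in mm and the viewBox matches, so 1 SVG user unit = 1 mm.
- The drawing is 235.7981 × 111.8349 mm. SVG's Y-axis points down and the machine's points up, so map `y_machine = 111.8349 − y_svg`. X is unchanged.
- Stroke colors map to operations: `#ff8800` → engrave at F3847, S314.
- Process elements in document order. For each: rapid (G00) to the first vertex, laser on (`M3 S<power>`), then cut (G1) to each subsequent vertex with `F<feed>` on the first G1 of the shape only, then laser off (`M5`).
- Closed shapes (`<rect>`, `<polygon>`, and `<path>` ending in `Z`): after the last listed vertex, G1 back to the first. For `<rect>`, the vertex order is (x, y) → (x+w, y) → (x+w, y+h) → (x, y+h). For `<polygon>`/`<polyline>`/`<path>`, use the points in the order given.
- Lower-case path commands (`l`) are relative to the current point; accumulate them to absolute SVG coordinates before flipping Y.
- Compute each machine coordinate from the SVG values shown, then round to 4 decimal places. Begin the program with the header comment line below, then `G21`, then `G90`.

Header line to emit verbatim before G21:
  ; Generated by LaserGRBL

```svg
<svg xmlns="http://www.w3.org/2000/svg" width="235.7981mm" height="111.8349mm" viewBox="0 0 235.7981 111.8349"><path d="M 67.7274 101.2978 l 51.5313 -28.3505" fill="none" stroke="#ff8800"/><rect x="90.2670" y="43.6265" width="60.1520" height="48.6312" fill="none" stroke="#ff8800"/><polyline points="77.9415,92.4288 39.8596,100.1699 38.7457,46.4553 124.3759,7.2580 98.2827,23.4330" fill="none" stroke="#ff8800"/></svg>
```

Since the viewBox matches the mm dimensions, user units are millimetres directly. The only transform is the Y-flip y_m = 111.8349 − y_svg.

Shape 1 is a line segment drawn with `<path>`. Its stroke #ff8800 means engrave at S314, F3847. After flipping Y the toolpath is (67.7274,10.5371) → (119.2587,38.8876).

Shape 2 is a rectangle drawn with `<rect>`. Its stroke #ff8800 means engrave at S314, F3847. After flipping Y the toolpath is (90.2670,68.2084) → (150.4190,68.2084) → (150.4190,19.5772) → (90.2670,19.5772) → (90.2670,68.2084), returning to the start.

Shape 3 is a open polyline drawn with `<polyline>`. Its stroke #ff8800 means engrave at S314, F3847. After flipping Y the toolpath is (77.9415,19.4061) → (39.8596,11.6650) → (38.7457,65.3796) → (124.3759,104.5769) → (98.2827,88.4019).

; Generated by LaserGRBL
G21
G90
G00 X67.7274 Y10.5371
M3 S314
G1 X119.2587 Y38.8876 F3847
M5
G00 X90.2670 Y68.2084
M3 S314
G1 X150.4190 Y68.2084 F3847
G1 X150.4190 Y19.5772
G1 X90.2670 Y19.5772
G1 X90.2670 Y68.2084
M5
G00 X77.9415 Y19.4061
M3 S314
G1 X39.8596 Y11.6650 F3847
G1 X38.7457 Y65.3796
G1 X124.3759 Y104.5769
G1 X98.2827 Y88.4019
M5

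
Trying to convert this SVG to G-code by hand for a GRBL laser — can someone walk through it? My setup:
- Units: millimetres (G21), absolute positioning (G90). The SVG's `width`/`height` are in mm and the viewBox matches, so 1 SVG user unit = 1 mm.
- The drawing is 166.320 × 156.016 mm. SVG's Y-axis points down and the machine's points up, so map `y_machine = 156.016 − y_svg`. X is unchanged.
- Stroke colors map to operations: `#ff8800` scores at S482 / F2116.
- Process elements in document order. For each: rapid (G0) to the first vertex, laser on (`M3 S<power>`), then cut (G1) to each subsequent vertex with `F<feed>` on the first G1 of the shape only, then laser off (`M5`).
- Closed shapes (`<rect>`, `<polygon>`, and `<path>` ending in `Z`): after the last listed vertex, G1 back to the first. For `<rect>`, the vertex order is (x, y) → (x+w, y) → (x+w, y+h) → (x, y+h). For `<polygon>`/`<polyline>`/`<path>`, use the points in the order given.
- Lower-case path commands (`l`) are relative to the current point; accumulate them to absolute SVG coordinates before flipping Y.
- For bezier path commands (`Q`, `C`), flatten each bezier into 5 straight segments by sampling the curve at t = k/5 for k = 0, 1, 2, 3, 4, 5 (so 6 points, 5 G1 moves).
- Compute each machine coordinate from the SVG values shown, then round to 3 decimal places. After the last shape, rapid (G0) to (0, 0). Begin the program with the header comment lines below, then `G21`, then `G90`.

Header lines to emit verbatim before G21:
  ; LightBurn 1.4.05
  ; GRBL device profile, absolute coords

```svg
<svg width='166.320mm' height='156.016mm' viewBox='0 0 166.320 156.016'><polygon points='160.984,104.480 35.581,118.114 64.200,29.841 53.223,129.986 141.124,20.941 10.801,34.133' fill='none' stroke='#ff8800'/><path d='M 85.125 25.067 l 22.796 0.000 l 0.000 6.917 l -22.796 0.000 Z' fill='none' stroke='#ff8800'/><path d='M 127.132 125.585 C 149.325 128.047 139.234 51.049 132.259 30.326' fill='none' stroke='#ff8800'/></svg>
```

viewBox `0 0 166.320 156.016` with mm width/height → 1 unit = 1 mm. Flip: y_m = 156.016 − y_svg.

**Shape 1** — `<polygon>` closed polygon, stroke `#ff8800` → score (S482, F2116). Machine vertices: (160.984,51.536) → (35.581,37.902) → (64.200,126.175) → (53.223,26.030) → (141.124,135.075) → (10.801,121.883) → (160.984,51.536). Closed: final G1 returns to the first vertex.

**Shape 2** — `<path>` rectangle, stroke `#ff8800` → score (S482, F2116). Machine vertices: (85.125,130.949) → (107.921,130.949) → (107.921,124.032) → (85.125,124.032) → (85.125,130.949). Closed: final G1 returns to the first vertex.

**Shape 3** — `<path>` cubic bezier, stroke `#ff8800` → score (S482, F2116). Control points (SVG): P0=(127.132,125.585), P1=(149.325,128.047), P2=(139.234,51.049), P3=(132.259,30.326); sampled at t=k/5. Machine vertices: (127.132,30.431) → (136.857,37.403) → (140.533,56.930) → (139.859,82.497) → (136.535,107.589) → (132.259,125.690). Open path.

; LightBurn 1.4.05
; GRBL device profile, absolute coords
G21
G90
G0 X160.984 Y51.536
M3 S482
G1 X35.581 Y37.902 F2116
G1 X64.200 Y126.175
G1 X53.223 Y26.030
G1 X141.124 Y135.075
G1 X10.801 Y121.883
G1 X160.984 Y51.536
M5
G0 X85.125 Y130.949
M3 S482
G1 X107.921 Y130.949 F2116
G1 X107.921 Y124.032
G1 X85.125 Y124.032
G1 X85.125 Y130.949
M5
G0 X127.132 Y30.431
M3 S482
G1 X136.857 Y37.403 F2116
G1 X140.533 Y56.930
G1 X139.859 Y82.497
G1 X136.535 Y107.589
G1 X132.259 Y125.690
M5
G0 X0.000 Y0.000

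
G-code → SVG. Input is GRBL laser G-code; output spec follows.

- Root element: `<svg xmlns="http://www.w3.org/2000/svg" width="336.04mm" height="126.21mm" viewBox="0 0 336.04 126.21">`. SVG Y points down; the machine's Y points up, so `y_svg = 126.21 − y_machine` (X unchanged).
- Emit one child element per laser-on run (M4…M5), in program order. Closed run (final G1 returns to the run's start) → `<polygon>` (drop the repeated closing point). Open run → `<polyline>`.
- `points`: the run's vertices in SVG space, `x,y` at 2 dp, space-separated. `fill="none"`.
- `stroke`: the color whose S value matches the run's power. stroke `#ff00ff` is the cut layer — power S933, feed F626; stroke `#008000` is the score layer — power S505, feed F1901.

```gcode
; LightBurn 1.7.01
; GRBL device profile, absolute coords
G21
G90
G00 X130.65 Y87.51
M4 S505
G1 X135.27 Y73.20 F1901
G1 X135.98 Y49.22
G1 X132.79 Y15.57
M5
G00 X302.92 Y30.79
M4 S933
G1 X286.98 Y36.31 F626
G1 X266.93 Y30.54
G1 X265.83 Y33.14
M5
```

<svg xmlns="http://www.w3.org/2000/svg" width="336.04mm" height="126.21mm" viewBox="0 0 336.04 126.21">
  <polyline points="130.65,38.70 135.27,53.01 135.98,76.99 132.79,110.64" fill="none" stroke="#008000"/>
  <polyline points="302.92,95.42 286.98,89.90 266.93,95.67 265.83,93.07" fill="none" stroke="#ff00ff"/>
</svg>

Machine Y-up, SVG Y-down with viewBox height 126.21, so y_svg = 126.21 − y_machine; X carries over.

Run 1: power S505 maps to stroke `#008000` (score). The run is open, so emit a `<polyline>` with points (Y-flipped): 130.65,38.70 135.27,53.01 135.98,76.99 132.79,110.64.

Run 2: the run's S933 means `#ff00ff` (cut). The run is open, so emit a `<polyline>` with points (Y-flipped): 302.92,95.42 286.98,89.90 266.93,95.67 265.83,93.07.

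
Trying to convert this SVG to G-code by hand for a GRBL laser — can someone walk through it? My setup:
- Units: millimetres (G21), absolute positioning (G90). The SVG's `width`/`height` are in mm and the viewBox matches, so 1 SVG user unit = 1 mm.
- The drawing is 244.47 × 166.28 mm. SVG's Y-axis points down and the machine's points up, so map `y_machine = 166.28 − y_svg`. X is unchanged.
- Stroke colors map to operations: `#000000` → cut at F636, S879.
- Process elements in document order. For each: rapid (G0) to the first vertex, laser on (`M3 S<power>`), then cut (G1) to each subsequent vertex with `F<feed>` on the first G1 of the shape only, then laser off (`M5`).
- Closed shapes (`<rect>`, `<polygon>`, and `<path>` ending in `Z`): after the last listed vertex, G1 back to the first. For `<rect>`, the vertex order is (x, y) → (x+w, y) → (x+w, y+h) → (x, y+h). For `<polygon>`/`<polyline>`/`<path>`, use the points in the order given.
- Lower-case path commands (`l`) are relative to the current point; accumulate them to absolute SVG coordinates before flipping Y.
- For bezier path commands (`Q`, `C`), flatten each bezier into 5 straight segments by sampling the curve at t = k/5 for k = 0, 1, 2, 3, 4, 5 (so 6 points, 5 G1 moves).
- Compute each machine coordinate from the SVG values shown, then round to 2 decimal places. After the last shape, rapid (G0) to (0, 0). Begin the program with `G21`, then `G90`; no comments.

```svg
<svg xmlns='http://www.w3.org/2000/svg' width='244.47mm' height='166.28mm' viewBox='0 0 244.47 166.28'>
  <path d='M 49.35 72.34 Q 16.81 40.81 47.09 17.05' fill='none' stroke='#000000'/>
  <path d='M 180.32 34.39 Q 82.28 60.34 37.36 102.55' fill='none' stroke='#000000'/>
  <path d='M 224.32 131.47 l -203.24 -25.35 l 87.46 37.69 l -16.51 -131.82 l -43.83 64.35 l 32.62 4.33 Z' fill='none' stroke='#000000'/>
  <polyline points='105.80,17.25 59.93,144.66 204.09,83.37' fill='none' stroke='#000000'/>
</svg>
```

1 u = 1 mm; y_m = 166.28 − y.

[1] `<path>` quadratic bezier, #000000→cut S879 F636: (49.35,93.94) → (38.85,106.24) → (33.37,117.92) → (32.92,128.98) → (37.49,139.42) → (47.09,149.23)

[2] `<path>` quadratic bezier, #000000→cut S879 F636: (180.32,131.89) → (143.23,120.86) → (110.39,108.53) → (81.80,94.90) → (57.45,79.96) → (37.36,63.73)

[3] `<path>` closed polygon, #000000→cut S879 F636: (224.32,34.81) → (21.08,60.16) → (108.54,22.47) → (92.03,154.29) → (48.20,89.94) → (80.82,85.61) → (224.32,34.81) (closed)

[4] `<polyline>` open polyline, #000000→cut S879 F636: (105.80,149.03) → (59.93,21.62) → (204.09,82.91)

G21
G90
G0 X49.35 Y93.94
M3 S879
G1 X38.85 Y106.24 F636
G1 X33.37 Y117.92
G1 X32.92 Y128.98
G1 X37.49 Y139.42
G1 X47.09 Y149.23
M5
G0 X180.32 Y131.89
M3 S879
G1 X143.23 Y120.86 F636
G1 X110.39 Y108.53
G1 X81.80 Y94.90
G1 X57.45 Y79.96
G1 X37.36 Y63.73
M5
G0 X224.32 Y34.81
M3 S879
G1 X21.08 Y60.16 F636
G1 X108.54 Y22.47
G1 X92.03 Y154.29
G1 X48.20 Y89.94
G1 X80.82 Y85.61
G1 X224.32 Y34.81
M5
G0 X105.80 Y149.03
M3 S879
G1 X59.93 Y21.62 F636
G1 X204.09 Y82.91
M5
G0 X0.00 Y0.00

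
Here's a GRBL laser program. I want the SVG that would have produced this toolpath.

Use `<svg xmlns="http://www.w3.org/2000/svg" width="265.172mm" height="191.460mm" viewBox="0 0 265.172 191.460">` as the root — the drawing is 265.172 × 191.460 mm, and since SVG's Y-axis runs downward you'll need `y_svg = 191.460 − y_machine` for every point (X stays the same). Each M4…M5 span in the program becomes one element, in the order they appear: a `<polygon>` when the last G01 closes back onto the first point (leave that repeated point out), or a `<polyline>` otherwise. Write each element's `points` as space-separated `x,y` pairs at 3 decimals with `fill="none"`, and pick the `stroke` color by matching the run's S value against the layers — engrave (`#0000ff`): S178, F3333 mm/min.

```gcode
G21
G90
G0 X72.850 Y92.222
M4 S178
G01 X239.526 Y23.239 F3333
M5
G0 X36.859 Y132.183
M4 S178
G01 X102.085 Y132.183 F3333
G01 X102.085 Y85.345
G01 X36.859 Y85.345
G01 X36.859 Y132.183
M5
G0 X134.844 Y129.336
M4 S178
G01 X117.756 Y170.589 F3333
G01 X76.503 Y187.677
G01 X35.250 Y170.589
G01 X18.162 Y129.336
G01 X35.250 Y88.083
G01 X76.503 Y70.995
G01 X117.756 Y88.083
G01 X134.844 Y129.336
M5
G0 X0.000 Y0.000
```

<svg xmlns="http://www.w3.org/2000/svg" width="265.172mm" height="191.460mm" viewBox="0 0 265.172 191.460">
  <polyline points="72.850,99.238 239.526,168.221" fill="none" stroke="#0000ff"/>
  <polygon points="36.859,59.277 102.085,59.277 102.085,106.115 36.859,106.115" fill="none" stroke="#0000ff"/>
  <polygon points="134.844,62.124 117.756,20.871 76.503,3.783 35.250,20.871 18.162,62.124 35.250,103.377 76.503,120.465 117.756,103.377" fill="none" stroke="#0000ff"/>
</svg>

Machine Y-up, SVG Y-down with viewBox height 191.460, so y_svg = 191.460 − y_machine; X carries over. Every run uses S178, so all elements get stroke `#0000ff` (engrave).

Run 1: The run is open, so emit a `<polyline>` with points (Y-flipped): 72.850,99.238 239.526,168.221.

Run 2: The run returns to its start, so emit a `<polygon>` with points (Y-flipped): 36.859,59.277 102.085,59.277 102.085,106.115 36.859,106.115.

Run 3: The run returns to its start, so emit a `<polygon>` with points (Y-flipped): 134.844,62.124 117.756,20.871 76.503,3.783 35.250,20.871 18.162,62.124 35.250,103.377 76.503,120.465 117.756,103.377.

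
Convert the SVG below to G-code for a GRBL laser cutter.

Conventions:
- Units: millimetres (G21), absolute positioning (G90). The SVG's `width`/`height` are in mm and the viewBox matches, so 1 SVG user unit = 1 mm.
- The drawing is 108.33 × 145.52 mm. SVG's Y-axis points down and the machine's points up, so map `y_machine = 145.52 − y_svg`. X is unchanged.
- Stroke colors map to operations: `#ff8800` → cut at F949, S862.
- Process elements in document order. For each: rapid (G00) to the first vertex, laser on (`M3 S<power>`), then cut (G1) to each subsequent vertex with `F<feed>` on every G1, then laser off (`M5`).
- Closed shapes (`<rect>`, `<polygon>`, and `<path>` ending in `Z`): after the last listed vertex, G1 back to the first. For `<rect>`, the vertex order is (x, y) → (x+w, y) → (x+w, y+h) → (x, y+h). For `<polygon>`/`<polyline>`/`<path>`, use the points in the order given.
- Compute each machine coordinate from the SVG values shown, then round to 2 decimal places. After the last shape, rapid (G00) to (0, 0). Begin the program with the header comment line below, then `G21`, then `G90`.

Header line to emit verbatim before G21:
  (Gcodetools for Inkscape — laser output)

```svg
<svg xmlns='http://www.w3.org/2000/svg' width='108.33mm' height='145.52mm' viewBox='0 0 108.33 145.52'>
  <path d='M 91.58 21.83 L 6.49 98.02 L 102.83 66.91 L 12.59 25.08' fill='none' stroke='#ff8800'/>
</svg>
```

(Gcodetools for Inkscape — laser output)
G21
G90
G00 X91.58 Y123.69
M3 S862
G1 X6.49 Y47.50 F949
G1 X102.83 Y78.61 F949
G1 X12.59 Y120.44 F949
M5
G00 X0.00 Y0.00

viewBox `0 0 108.33 145.52` with mm width/height → 1 unit = 1 mm. Flip: y_m = 145.52 − y_svg.

**Shape 1** — `<path>` open polyline, stroke `#ff8800` → cut (S862, F949). Machine vertices: (91.58,123.69) → (6.49,47.50) → (102.83,78.61) → (12.59,120.44). Open path.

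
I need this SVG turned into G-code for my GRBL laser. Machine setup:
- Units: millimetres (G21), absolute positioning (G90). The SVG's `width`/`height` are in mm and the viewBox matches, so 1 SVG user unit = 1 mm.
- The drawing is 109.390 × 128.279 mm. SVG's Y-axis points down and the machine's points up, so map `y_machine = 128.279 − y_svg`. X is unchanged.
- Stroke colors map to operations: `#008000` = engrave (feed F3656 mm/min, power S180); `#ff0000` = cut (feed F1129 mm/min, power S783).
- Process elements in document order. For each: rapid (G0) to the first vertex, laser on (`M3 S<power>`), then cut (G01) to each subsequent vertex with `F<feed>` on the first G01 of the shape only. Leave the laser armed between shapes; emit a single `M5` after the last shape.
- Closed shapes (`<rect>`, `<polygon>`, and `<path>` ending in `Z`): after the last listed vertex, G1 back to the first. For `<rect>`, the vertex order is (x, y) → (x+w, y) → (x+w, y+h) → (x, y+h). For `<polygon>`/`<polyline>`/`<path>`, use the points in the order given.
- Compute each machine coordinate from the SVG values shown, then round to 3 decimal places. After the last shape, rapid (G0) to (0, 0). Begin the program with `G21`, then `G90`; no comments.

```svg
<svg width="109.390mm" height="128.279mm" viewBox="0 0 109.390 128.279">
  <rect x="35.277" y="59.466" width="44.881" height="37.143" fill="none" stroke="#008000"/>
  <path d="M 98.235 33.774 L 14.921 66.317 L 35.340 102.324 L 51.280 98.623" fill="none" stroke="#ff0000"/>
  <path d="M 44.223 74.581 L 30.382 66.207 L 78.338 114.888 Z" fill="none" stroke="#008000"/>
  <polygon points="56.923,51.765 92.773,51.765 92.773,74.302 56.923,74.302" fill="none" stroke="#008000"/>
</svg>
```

G21
G90
G0 X35.277 Y68.813
M3 S180
G01 X80.158 Y68.813 F3656
G01 X80.158 Y31.670
G01 X35.277 Y31.670
G01 X35.277 Y68.813
G0 X98.235 Y94.505
M3 S783
G01 X14.921 Y61.962 F1129
G01 X35.340 Y25.955
G01 X51.280 Y29.656
G0 X44.223 Y53.698
M3 S180
G01 X30.382 Y62.072 F3656
G01 X78.338 Y13.391
G01 X44.223 Y53.698
G0 X56.923 Y76.514
M3 S180
G01 X92.773 Y76.514 F3656
G01 X92.773 Y53.977
G01 X56.923 Y53.977
G01 X56.923 Y76.514
M5
G0 X0.000 Y0.000

Since the viewBox matches the mm dimensions, user units are millimetres directly. The only transform is the Y-flip y_m = 128.279 − y_svg.

Shape 1 is a rectangle drawn with `<rect>`. Its stroke #008000 means engrave at S180, F3656. After flipping Y the toolpath is (35.277,68.813) → (80.158,68.813) → (80.158,31.670) → (35.277,31.670) → (35.277,68.813), returning to the start.

Shape 2 is a open polyline drawn with `<path>`. Its stroke #ff0000 means cut at S783, F1129. After flipping Y the toolpath is (98.235,94.505) → (14.921,61.962) → (35.340,25.955) → (51.280,29.656).

Shape 3 is a closed polygon drawn with `<path>`. Its stroke #008000 means engrave at S180, F3656. After flipping Y the toolpath is (44.223,53.698) → (30.382,62.072) → (78.338,13.391) → (44.223,53.698), returning to the start.

Shape 4 is a rectangle drawn with `<polygon>`. Its stroke #008000 means engrave at S180, F3656. After flipping Y the toolpath is (56.923,76.514) → (92.773,76.514) → (92.773,53.977) → (56.923,53.977) → (56.923,76.514), returning to the start.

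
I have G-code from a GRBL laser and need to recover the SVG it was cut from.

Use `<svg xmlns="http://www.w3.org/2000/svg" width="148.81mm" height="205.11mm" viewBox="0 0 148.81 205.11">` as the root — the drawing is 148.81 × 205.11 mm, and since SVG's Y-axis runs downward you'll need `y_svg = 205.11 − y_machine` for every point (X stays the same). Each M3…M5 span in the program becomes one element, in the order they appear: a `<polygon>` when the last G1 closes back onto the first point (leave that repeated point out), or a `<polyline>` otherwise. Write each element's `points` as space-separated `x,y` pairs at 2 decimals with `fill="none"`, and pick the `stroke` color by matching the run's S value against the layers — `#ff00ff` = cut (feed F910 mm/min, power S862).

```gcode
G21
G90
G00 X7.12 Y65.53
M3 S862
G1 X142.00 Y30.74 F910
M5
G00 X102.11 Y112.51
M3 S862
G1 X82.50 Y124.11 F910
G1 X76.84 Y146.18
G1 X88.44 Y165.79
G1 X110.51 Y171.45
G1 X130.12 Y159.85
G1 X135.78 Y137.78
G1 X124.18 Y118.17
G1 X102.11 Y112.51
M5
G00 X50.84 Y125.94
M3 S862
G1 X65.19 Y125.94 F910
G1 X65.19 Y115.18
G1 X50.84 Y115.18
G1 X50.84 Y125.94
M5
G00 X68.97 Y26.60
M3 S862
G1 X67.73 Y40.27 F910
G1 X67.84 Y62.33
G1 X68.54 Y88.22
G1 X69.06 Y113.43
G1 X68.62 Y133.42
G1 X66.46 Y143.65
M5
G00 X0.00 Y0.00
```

y_svg = 205.11 − y_m. Every run uses S862, so all elements get stroke `#ff00ff` (cut).

[1] open run; points: 7.12,139.58 142.00,174.37

[2] closed run; points: 102.11,92.60 82.50,81.00 76.84,58.93 88.44,39.32 110.51,33.66 130.12,45.26 135.78,67.33 124.18,86.94

[3] closed run; points: 50.84,79.17 65.19,79.17 65.19,89.93 50.84,89.93

[4] open run; points: 68.97,178.51 67.73,164.84 67.84,142.78 68.54,116.89 69.06,91.68 68.62,71.69 66.46,61.46

<svg xmlns="http://www.w3.org/2000/svg" width="148.81mm" height="205.11mm" viewBox="0 0 148.81 205.11">
  <polyline points="7.12,139.58 142.00,174.37" fill="none" stroke="#ff00ff"/>
  <polygon points="102.11,92.60 82.50,81.00 76.84,58.93 88.44,39.32 110.51,33.66 130.12,45.26 135.78,67.33 124.18,86.94" fill="none" stroke="#ff00ff"/>
  <polygon points="50.84,79.17 65.19,79.17 65.19,89.93 50.84,89.93" fill="none" stroke="#ff00ff"/>
  <polyline points="68.97,178.51 67.73,164.84 67.84,142.78 68.54,116.89 69.06,91.68 68.62,71.69 66.46,61.46" fill="none" stroke="#ff00ff"/>
</svg>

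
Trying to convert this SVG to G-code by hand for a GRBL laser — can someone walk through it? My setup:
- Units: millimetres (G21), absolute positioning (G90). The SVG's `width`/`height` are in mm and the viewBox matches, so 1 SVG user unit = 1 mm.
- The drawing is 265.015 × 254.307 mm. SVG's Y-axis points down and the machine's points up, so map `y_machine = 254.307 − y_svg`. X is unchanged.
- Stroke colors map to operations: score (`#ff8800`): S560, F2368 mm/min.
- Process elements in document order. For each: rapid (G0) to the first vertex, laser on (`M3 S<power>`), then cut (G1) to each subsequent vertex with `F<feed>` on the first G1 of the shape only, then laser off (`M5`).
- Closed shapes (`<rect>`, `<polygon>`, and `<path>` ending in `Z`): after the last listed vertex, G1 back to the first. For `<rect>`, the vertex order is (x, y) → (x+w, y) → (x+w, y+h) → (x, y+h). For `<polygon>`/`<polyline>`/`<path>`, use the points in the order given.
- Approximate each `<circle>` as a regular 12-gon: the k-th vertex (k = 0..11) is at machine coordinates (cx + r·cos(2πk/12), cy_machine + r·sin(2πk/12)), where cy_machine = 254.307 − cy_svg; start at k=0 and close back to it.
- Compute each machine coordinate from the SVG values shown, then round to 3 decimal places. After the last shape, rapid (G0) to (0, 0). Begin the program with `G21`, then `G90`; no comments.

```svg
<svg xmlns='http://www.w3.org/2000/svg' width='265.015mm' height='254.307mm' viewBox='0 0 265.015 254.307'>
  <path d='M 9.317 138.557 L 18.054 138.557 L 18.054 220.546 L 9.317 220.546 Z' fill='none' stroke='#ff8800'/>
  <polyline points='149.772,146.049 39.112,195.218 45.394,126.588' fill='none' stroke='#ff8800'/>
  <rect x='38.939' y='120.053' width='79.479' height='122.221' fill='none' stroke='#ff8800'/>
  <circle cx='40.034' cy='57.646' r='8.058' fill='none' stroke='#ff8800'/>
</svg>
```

G21
G90
G0 X9.317 Y115.750
M3 S560
G1 X18.054 Y115.750 F2368
G1 X18.054 Y33.761
G1 X9.317 Y33.761
G1 X9.317 Y115.750
M5
G0 X149.772 Y108.258
M3 S560
G1 X39.112 Y59.089 F2368
G1 X45.394 Y127.719
M5
G0 X38.939 Y134.254
M3 S560
G1 X118.418 Y134.254 F2368
G1 X118.418 Y12.033
G1 X38.939 Y12.033
G1 X38.939 Y134.254
M5
G0 X48.092 Y196.661
M3 S560
G1 X47.012 Y200.690 F2368
G1 X44.063 Y203.639
G1 X40.034 Y204.719
G1 X36.005 Y203.639
G1 X33.056 Y200.690
G1 X31.976 Y196.661
G1 X33.056 Y192.632
G1 X36.005 Y189.683
G1 X40.034 Y188.603
G1 X44.063 Y189.683
G1 X47.012 Y192.632
G1 X48.092 Y196.661
M5
G0 X0.000 Y0.000

Since the viewBox matches the mm dimensions, user units are millimetres directly. The only transform is the Y-flip y_m = 254.307 − y_svg.

Shape 1 is a rectangle drawn with `<path>`. Its stroke #ff8800 means score at S560, F2368. After flipping Y the toolpath is (9.317,115.750) → (18.054,115.750) → (18.054,33.761) → (9.317,33.761) → (9.317,115.750), returning to the start.

Shape 2 is a open polyline drawn with `<polyline>`. Its stroke #ff8800 means score at S560, F2368. After flipping Y the toolpath is (149.772,108.258) → (39.112,59.089) → (45.394,127.719).

Shape 3 is a rectangle drawn with `<rect>`. Its stroke #ff8800 means score at S560, F2368. After flipping Y the toolpath is (38.939,134.254) → (118.418,134.254) → (118.418,12.033) → (38.939,12.033) → (38.939,134.254), returning to the start.

Shape 4 is a circle drawn with `<circle>`. Its stroke #ff8800 means score at S560, F2368. After flipping Y the toolpath is (48.092,196.661) → (47.012,200.690) → (44.063,203.639) → (40.034,204.719) → (36.005,203.639) → (33.056,200.690) → (31.976,196.661) → (33.056,192.632) → (36.005,189.683) → (40.034,188.603) → (44.063,189.683) → (47.012,192.632) → (48.092,196.661), returning to the start.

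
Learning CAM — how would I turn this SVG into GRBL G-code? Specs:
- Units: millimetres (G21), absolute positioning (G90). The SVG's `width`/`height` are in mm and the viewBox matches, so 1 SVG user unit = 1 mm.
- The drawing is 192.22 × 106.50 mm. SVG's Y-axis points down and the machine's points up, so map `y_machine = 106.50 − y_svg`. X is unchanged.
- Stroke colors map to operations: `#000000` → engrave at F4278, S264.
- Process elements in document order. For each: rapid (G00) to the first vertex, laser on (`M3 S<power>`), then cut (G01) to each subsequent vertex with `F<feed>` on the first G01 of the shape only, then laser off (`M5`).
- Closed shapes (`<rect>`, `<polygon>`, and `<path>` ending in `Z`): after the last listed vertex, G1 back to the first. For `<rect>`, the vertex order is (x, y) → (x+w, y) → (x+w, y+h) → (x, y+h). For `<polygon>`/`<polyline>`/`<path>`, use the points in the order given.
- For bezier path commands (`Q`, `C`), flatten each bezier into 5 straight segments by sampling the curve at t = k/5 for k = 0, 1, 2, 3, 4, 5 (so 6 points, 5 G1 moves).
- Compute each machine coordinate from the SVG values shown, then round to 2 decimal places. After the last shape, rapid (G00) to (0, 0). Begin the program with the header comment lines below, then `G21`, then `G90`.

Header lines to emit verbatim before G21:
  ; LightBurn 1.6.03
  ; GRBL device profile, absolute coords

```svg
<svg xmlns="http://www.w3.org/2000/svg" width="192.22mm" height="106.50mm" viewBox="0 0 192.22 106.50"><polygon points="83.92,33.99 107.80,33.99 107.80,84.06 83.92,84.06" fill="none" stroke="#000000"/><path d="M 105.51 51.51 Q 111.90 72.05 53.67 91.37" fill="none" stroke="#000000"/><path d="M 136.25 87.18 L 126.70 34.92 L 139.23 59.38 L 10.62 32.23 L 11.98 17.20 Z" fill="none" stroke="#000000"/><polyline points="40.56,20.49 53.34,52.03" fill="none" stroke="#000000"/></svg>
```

; LightBurn 1.6.03
; GRBL device profile, absolute coords
G21
G90
G00 X83.92 Y72.51
M3 S264
G01 X107.80 Y72.51 F4278
G01 X107.80 Y22.44
G01 X83.92 Y22.44
G01 X83.92 Y72.51
M5
G00 X105.51 Y54.99
M3 S264
G01 X105.48 Y46.82 F4278
G01 X100.28 Y38.75
G01 X89.91 Y30.78
G01 X74.38 Y22.91
G01 X53.67 Y15.13
M5
G00 X136.25 Y19.32
M3 S264
G01 X126.70 Y71.58 F4278
G01 X139.23 Y47.12
G01 X10.62 Y74.27
G01 X11.98 Y89.30
G01 X136.25 Y19.32
M5
G00 X40.56 Y86.01
M3 S264
G01 X53.34 Y54.47 F4278
M5
G00 X0.00 Y0.00

Since the viewBox matches the mm dimensions, user units are millimetres directly. The only transform is the Y-flip y_m = 106.50 − y_svg.

Shape 1 is a rectangle drawn with `<polygon>`. Its stroke #000000 means engrave at S264, F4278. After flipping Y the toolpath is (83.92,72.51) → (107.80,72.51) → (107.80,22.44) → (83.92,22.44) → (83.92,72.51), returning to the start.

Shape 2 is a quadratic bezier drawn with `<path>`. Its stroke #000000 means engrave at S264, F4278. After flipping Y the toolpath is (105.51,54.99) → (105.48,46.82) → (100.28,38.75) → (89.91,30.78) → (74.38,22.91) → (53.67,15.13).

Shape 3 is a closed polygon drawn with `<path>`. Its stroke #000000 means engrave at S264, F4278. After flipping Y the toolpath is (136.25,19.32) → (126.70,71.58) → (139.23,47.12) → (10.62,74.27) → (11.98,89.30) → (136.25,19.32), returning to the start.

Shape 4 is a line segment drawn with `<polyline>`. Its stroke #000000 means engrave at S264, F4278. After flipping Y the toolpath is (40.56,86.01) → (53.34,54.47).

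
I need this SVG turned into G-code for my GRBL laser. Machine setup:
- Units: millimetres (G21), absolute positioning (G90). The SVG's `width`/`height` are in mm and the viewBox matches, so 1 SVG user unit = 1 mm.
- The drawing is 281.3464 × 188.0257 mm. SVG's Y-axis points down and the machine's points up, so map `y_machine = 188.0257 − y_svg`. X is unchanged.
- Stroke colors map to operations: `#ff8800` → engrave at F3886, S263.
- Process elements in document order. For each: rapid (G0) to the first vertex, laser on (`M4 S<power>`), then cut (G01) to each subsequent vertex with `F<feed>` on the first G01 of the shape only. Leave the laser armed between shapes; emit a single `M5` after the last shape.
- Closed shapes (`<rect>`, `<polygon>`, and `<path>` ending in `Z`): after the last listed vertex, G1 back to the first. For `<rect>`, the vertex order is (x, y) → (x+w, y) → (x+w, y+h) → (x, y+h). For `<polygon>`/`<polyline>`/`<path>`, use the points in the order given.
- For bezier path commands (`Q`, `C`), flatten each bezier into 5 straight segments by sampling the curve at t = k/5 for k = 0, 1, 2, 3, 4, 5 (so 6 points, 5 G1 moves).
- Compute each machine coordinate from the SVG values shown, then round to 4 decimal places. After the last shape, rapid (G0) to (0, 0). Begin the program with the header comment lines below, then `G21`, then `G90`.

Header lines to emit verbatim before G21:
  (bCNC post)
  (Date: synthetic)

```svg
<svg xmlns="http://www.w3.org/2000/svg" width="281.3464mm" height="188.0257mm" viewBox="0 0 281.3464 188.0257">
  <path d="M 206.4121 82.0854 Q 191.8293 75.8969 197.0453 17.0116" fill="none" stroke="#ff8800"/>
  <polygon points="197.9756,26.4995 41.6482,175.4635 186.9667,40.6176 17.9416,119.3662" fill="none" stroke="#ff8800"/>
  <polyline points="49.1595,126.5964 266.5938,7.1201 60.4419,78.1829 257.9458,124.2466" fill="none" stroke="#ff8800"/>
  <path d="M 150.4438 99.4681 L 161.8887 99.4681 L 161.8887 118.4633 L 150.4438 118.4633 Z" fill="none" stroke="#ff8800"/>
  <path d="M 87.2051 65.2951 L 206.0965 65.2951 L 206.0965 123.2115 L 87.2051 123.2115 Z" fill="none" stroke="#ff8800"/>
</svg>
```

viewBox `0 0 281.3464 188.0257` with mm width/height → 1 unit = 1 mm. Flip: y_m = 188.0257 − y_svg.

**Shape 1** — `<path>` quadratic bezier, stroke `#ff8800` → engrave (S263, F3886). Control points (SVG): P0=(206.4121,82.0854), P1=(191.8293,75.8969), P2=(197.0453,17.0116); sampled at t=k/5. Machine vertices: (206.4121,105.9403) → (201.3709,110.5236) → (197.9137,119.3226) → (196.0403,132.3373) → (195.7509,149.5679) → (197.0453,171.0141). Open path.

**Shape 2** — `<polygon>` closed polygon, stroke `#ff8800` → engrave (S263, F3886). Machine vertices: (197.9756,161.5262) → (41.6482,12.5622) → (186.9667,147.4081) → (17.9416,68.6595) → (197.9756,161.5262). Closed: final G1 returns to the first vertex.

**Shape 3** — `<polyline>` open polyline, stroke `#ff8800` → engrave (S263, F3886). Machine vertices: (49.1595,61.4293) → (266.5938,180.9056) → (60.4419,109.8428) → (257.9458,63.7791). Open path.

**Shape 4** — `<path>` rectangle, stroke `#ff8800` → engrave (S263, F3886). Machine vertices: (150.4438,88.5576) → (161.8887,88.5576) → (161.8887,69.5624) → (150.4438,69.5624) → (150.4438,88.5576). Closed: final G1 returns to the first vertex.

**Shape 5** — `<path>` rectangle, stroke `#ff8800` → engrave (S263, F3886). Machine vertices: (87.2051,122.7306) → (206.0965,122.7306) → (206.0965,64.8142) → (87.2051,64.8142) → (87.2051,122.7306). Closed: final G1 returns to the first vertex.

(bCNC post)
(Date: synthetic)
G21
G90
G0 X206.4121 Y105.9403
M4 S263
G01 X201.3709 Y110.5236 F3886
G01 X197.9137 Y119.3226
G01 X196.0403 Y132.3373
G01 X195.7509 Y149.5679
G01 X197.0453 Y171.0141
G0 X197.9756 Y161.5262
M4 S263
G01 X41.6482 Y12.5622 F3886
G01 X186.9667 Y147.4081
G01 X17.9416 Y68.6595
G01 X197.9756 Y161.5262
G0 X49.1595 Y61.4293
M4 S263
G01 X266.5938 Y180.9056 F3886
G01 X60.4419 Y109.8428
G01 X257.9458 Y63.7791
G0 X150.4438 Y88.5576
M4 S263
G01 X161.8887 Y88.5576 F3886
G01 X161.8887 Y69.5624
G01 X150.4438 Y69.5624
G01 X150.4438 Y88.5576
G0 X87.2051 Y122.7306
M4 S263
G01 X206.0965 Y122.7306 F3886
G01 X206.0965 Y64.8142
G01 X87.2051 Y64.8142
G01 X87.2051 Y122.7306
M5
G0 X0.0000 Y0.0000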